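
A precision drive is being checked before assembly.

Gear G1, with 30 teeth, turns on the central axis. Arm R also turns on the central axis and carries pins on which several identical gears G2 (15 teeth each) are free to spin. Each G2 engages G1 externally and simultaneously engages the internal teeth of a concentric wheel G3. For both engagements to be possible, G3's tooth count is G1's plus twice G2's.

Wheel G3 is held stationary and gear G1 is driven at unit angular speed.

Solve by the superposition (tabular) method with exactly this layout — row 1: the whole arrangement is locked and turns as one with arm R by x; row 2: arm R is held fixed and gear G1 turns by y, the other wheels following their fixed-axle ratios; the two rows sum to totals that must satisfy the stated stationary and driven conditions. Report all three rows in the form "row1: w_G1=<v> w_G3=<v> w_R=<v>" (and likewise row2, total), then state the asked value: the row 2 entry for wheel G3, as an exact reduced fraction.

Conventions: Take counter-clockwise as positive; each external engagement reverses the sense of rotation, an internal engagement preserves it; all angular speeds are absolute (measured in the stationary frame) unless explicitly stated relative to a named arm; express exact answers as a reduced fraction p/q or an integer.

topology: planetary set — G1 30T / G2 15T / G3 60T, arm = carrier (Willis)
row 1: whole set turns with the arm by x
row 2 — arm fixed, fixed-axis ratios: sun y, ring −(30/60)·y, arm 0
boundary: total ω_ring = x − (30/60)·y = 0 and total ω_sun = x + y = 1  ⇒  y = 2/3, x = 1/3
row 2 ring = −(30/60)·2/3 = -1/3
totals (row 1 + row 2): sun 1/3 + 2/3 = 1, ring 1/3 + (-1/3) = 0, arm 1/3 + 0 = 1/3
asked cell (row2, ring) = -1/3

row1: w_G1=1/3 w_G3=1/3 w_R=1/3
row2: w_G1=2/3 w_G3=-1/3 w_R=0
total: w_G1=1 w_G3=0 w_R=1/3
asked value: -1/3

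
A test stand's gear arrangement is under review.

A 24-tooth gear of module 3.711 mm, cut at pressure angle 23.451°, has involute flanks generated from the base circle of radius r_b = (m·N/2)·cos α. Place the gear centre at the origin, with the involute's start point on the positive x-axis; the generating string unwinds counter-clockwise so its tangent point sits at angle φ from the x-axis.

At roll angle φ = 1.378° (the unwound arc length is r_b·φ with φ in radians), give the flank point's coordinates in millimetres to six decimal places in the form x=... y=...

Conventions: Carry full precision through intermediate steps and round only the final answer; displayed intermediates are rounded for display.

topology: single-mesh involute geometry — m = 3.711, N = 24
pitch radius r_p = m·N/2 = 3.711·24/2 = 44.532000
base radius r_b = r_p·cos α = 44.532000·cos 23.451° = 40.853690
roll angle φ = 1.378° = 0.02405064 rad
x = r_b·(cos φ + φ·sin φ) = 40.865504
y = r_b·(sin φ − φ·cos φ) = 0.000189

x=40.865504 y=0.000189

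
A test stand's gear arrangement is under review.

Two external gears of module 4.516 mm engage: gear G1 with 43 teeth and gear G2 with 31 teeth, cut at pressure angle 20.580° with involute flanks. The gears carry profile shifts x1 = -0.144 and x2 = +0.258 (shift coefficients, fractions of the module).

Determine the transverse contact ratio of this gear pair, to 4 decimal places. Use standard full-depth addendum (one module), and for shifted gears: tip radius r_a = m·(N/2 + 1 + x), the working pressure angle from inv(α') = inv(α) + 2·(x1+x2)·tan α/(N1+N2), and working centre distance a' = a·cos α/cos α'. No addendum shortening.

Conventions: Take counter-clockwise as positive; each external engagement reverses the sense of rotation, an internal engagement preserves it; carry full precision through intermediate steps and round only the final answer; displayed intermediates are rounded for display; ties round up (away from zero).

single-mesh involute tooth geometry (43T engaging 31T at module 4.516)
base radii: r_b1 = 90.897684, r_b2 = 65.530888
tip radii: r_a1 = 100.959696, r_a2 = 75.679128
inv(α') = inv(20.580°) + 2·(-0.144+0.258)·tan α/(43+31) = 0.01744507  ⇒  α' = 21.03888°
a' = a·cos α / cos α' = 167.0920·cos 20.580°/cos 21.03888° = 167.601372
action lengths: √(r_a1²−r_b1²) = 43.937129, √(r_a2²−r_b2²) = 37.855424
base pitch p_b = π·m·cos α = 13.282023
CR = (43.937129 + 37.855424 − 167.601372·sin 21.03888°)/13.282023 = 1.628023
contact ratio ≈ 1.6280

1.6280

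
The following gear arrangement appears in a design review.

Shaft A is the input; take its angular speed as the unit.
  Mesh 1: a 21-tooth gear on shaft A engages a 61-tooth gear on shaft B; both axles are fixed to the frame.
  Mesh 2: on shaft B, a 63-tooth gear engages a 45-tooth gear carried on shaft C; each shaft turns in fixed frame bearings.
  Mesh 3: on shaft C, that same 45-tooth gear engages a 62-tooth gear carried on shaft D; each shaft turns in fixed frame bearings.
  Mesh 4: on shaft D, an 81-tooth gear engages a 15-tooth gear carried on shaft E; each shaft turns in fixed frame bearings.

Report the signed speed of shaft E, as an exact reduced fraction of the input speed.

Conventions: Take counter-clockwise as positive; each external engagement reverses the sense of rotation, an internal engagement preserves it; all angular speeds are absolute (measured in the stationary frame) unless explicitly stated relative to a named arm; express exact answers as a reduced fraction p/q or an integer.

4-mesh fixed-axis compound train (all bearings frame-fixed)
mesh 1 [21T→61T]: |ω|/ω_in = 1×21/61 = 21/61, sense flips to −
mesh 2 [63T→45T]: |ω|/ω_in = (21/61)×63/45 = 147/305, sense flips to +
mesh 3 [45T→62T]: |ω|/ω_in = (147/305)×45/62 = 1323/3782, sense flips to −
mesh 4 [81T→15T]: |ω|/ω_in = (1323/3782)×81/15 = 35721/18910, sense flips to +
signed output speed (× input speed) = 35721/18910

35721/18910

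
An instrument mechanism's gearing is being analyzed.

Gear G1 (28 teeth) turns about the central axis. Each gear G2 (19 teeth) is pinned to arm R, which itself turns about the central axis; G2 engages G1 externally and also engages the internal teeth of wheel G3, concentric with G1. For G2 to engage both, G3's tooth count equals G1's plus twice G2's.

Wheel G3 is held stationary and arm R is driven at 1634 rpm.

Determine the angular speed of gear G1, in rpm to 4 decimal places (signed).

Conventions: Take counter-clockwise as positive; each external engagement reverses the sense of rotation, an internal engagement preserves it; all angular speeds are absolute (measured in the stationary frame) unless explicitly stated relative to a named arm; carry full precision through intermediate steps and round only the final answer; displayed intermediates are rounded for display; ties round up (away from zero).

class = planetary set [G3 = 28+2·19 = 66; Willis about the carrier]
normalise by the input: solve with ω_arm = 1, then scale by 1634 rpm
ring teeth: 28 + 2·19 = 66
28(ω_sun−ω_arm) = −66(ω_ring−ω_arm),  ω_ring = 0, ω_arm = 1
ω_sun = 1 − (66/28)(0−1) = 47/14
scale: ω_sun = 47/14 × 1634 rpm = +5485.5714 rpm

+5485.5714 rpm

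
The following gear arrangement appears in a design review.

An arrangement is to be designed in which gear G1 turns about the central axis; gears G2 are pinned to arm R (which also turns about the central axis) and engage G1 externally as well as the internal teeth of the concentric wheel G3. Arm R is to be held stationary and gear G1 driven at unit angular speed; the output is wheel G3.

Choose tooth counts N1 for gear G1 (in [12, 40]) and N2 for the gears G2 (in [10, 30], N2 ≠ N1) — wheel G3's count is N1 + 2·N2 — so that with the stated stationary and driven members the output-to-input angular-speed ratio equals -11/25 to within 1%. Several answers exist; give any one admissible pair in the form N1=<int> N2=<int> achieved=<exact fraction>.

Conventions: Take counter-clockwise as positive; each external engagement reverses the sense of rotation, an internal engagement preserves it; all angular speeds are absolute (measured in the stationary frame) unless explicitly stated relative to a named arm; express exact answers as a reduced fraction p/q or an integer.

design class (target -11/25): planetary set
Willis with ω_arm = 0: ω_ring/ω_sun = −N1/N3; set equal to -11/25  ⇒  N3/N1 = −1/(-11/25) = 25/11
N3 = N1 + 2·N2  ⇒  N2/N1 = (N3/N1 − 1)/2 = (25/11 − 1)/2 = 7/11
smallest multiple with N1 ≥ 12 and N2 ≥ 10: k = 2  ⇒  N1 = 2·11 = 22, N2 = 2·7 = 14 (N1 ≤ 40, N2 ≤ 30, N2 ≠ N1 ✓), N3 = 22 + 2·14 = 50
check: −N1/N3 with N1 = 22, N3 = 50 gives -11/25; |achieved − target| = 0 ≤ 11/2500 ✓

N1=22 N2=14 achieved=-11/25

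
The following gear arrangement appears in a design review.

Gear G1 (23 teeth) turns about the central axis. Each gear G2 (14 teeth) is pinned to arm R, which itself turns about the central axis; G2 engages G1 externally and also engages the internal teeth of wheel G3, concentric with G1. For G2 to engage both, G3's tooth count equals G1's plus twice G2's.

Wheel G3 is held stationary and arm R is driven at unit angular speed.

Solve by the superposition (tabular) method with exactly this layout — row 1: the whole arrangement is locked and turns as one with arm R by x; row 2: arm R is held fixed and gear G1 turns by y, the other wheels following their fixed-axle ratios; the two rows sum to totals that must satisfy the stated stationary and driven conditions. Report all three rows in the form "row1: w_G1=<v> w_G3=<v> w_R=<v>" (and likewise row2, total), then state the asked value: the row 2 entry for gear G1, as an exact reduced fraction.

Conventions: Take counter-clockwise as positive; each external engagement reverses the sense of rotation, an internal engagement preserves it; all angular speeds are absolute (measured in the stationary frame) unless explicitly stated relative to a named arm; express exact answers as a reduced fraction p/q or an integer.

row1: w_G1=1 w_G3=1 w_R=1
row2: w_G1=51/23 w_G3=-1 w_R=0
total: w_G1=74/23 w_G3=0 w_R=1
asked value: 51/23

planetary set (23T centre, 14T on arm, 51T internal) — Willis relation
row 1: whole set turns with the arm by x
row 2 — arm fixed, fixed-axis ratios: sun y, ring −(23/51)·y, arm 0
boundary: total ω_ring = x − (23/51)·y = 0 and total ω_arm = x = 1  ⇒  y = 51/23, x = 1
row 2 ring = −(23/51)·51/23 = -1
totals (row 1 + row 2): sun 1 + 51/23 = 74/23, ring 1 + (-1) = 0, arm 1 + 0 = 1
asked cell (row2, sun) = 51/23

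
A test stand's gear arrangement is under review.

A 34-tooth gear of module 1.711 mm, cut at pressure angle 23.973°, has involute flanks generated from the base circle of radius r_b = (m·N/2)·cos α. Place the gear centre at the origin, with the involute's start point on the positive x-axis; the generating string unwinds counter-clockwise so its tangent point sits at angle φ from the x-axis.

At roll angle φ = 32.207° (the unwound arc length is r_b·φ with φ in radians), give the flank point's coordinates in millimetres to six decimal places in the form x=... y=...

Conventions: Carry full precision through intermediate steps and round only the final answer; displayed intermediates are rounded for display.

x=30.450945 y=1.524392

class = single-mesh tooth geometry [base-circle involute, m = 1.711, 34T]
pitch radius r_p = m·N/2 = 1.711·34/2 = 29.087000
base radius r_b = r_p·cos α = 29.087000·cos 23.973° = 26.577869
roll angle φ = 32.207° = 0.56211819 rad
x = r_b·(cos φ + φ·sin φ) = 30.450945
y = r_b·(sin φ − φ·cos φ) = 1.524392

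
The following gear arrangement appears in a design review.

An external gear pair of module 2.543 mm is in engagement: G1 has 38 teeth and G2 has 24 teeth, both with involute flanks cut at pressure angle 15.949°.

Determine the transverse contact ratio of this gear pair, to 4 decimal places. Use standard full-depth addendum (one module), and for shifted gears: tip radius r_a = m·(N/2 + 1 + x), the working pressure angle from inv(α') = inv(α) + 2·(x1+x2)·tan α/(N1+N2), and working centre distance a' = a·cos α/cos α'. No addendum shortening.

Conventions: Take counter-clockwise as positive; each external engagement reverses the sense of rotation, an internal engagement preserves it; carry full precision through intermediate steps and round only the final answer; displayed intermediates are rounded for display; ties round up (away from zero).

1.8575

single-mesh involute tooth geometry (38T engaging 24T at module 2.543)
base radii: r_b1 = 46.457118, r_b2 = 29.341337
tip radii: r_a1 = 50.860000, r_a2 = 33.059000
no profile shift: α' = α, a' = a
action lengths: √(r_a1²−r_b1²) = 20.699658, √(r_a2²−r_b2²) = 15.231001
base pitch p_b = π·m·cos α = 7.681544
CR = (20.699658 + 15.231001 − 78.833000·sin 15.94900°)/7.681544 = 1.857543
contact ratio ≈ 1.8575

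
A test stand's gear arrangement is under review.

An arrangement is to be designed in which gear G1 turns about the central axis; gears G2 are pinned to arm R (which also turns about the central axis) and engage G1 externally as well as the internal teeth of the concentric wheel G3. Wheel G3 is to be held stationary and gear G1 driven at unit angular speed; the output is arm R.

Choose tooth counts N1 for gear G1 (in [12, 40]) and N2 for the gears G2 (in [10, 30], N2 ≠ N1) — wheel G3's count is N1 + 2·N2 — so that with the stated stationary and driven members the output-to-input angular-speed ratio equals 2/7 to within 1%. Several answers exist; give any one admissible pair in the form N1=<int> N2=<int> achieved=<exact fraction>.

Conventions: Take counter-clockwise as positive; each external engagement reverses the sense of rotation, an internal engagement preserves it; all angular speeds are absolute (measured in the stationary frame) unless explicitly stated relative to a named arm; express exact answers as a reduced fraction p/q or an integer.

N1=16 N2=12 achieved=2/7

class = planetary set [ratio 2/7 wanted; Willis about the carrier]
Willis with ω_ring = 0: ω_arm/ω_sun = N1/(N1+N3); set equal to 2/7  ⇒  N3/N1 = 1/(2/7) − 1 = 5/2
N3 = N1 + 2·N2  ⇒  N2/N1 = (N3/N1 − 1)/2 = (5/2 − 1)/2 = 3/4
smallest multiple with N1 ≥ 12 and N2 ≥ 10: k = 4  ⇒  N1 = 4·4 = 16, N2 = 4·3 = 12 (N1 ≤ 40, N2 ≤ 30, N2 ≠ N1 ✓), N3 = 16 + 2·12 = 40
check: N1/(N1+N3) with N1 = 16, N3 = 40 gives 2/7; |achieved − target| = 0 ≤ 1/350 ✓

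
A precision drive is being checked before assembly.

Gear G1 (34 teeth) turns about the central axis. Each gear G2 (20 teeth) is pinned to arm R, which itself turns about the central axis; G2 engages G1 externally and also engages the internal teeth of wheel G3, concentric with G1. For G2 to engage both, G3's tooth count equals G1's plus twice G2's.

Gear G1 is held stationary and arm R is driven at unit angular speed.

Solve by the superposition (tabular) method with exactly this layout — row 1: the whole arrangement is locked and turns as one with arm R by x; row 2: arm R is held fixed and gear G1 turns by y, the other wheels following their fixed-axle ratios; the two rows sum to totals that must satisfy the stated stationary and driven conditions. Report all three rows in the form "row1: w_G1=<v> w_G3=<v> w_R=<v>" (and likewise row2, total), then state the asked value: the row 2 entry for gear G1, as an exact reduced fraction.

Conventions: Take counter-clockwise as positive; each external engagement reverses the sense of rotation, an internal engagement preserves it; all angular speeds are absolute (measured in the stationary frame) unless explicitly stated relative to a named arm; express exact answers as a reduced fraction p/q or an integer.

row1: w_G1=1 w_G3=1 w_R=1
row2: w_G1=-1 w_G3=17/37 w_R=0
total: w_G1=0 w_G3=54/37 w_R=1
asked value: -1

topology: planetary set — G1 34T / G2 20T / G3 74T, arm = carrier (Willis)
row 1 — lock + rotate with arm: ω_sun = ω_ring = ω_arm = x
superposition row 2 [arm held]: sun y, ring −(34/74)·y, arm 0
boundary: total ω_sun = x + y = 0 and total ω_arm = x = 1  ⇒  y = -1, x = 1
row 2 ring = −(34/74)·(-1) = 17/37
totals (row 1 + row 2): sun 1 + (-1) = 0, ring 1 + 17/37 = 54/37, arm 1 + 0 = 1
asked cell (row2, sun) = -1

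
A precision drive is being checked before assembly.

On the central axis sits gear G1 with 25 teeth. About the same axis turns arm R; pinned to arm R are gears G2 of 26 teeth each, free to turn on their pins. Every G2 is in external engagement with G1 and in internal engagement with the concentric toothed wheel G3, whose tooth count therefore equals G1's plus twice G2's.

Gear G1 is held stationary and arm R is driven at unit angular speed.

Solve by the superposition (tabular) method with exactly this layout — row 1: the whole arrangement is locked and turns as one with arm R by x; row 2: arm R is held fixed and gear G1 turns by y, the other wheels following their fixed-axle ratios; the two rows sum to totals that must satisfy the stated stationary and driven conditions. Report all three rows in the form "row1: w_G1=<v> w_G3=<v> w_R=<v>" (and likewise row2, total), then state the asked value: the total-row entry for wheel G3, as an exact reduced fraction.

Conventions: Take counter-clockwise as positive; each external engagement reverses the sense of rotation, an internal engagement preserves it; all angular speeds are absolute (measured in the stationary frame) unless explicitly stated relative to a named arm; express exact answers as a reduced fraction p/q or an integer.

row1: w_G1=1 w_G3=1 w_R=1
row2: w_G1=-1 w_G3=25/77 w_R=0
total: w_G1=0 w_G3=102/77 w_R=1
asked value: 102/77

topology: planetary set — G1 25T / G2 26T / G3 77T, arm = carrier (Willis)
row 1 — lock + rotate with arm: ω_sun = ω_ring = ω_arm = x
row 2 (arm held, sun turns y): ω_ring = −(25/77)·y, ω_arm = 0
boundary: total ω_sun = x + y = 0 and total ω_arm = x = 1  ⇒  y = -1, x = 1
row 2 ring = −(25/77)·(-1) = 25/77
totals (row 1 + row 2): sun 1 + (-1) = 0, ring 1 + 25/77 = 102/77, arm 1 + 0 = 1
asked cell (total, ring) = 102/77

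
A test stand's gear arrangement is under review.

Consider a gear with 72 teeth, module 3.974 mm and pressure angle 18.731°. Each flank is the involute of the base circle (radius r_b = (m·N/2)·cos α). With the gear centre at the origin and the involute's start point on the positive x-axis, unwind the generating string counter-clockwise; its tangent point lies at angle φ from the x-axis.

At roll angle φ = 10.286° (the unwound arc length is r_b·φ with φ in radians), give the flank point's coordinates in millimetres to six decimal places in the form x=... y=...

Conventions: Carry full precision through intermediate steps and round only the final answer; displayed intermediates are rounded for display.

topology: single-mesh involute geometry — m = 3.974, N = 72
pitch radius r_p = m·N/2 = 3.974·72/2 = 143.064000
base radius r_b = r_p·cos α = 143.064000·cos 18.731° = 135.486854
roll angle φ = 10.286° = 0.17952457 rad
x = r_b·(cos φ + φ·sin φ) = 137.652602
y = r_b·(sin φ − φ·cos φ) = 0.260464

x=137.652602 y=0.260464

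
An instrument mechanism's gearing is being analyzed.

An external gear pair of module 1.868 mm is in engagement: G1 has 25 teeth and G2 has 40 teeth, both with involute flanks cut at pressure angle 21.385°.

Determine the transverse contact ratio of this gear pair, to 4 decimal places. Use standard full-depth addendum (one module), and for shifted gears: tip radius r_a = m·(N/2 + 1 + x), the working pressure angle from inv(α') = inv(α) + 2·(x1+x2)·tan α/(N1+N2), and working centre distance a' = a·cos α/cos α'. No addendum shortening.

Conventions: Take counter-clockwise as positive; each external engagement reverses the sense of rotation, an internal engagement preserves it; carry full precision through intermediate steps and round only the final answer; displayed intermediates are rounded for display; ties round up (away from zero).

1.6044

topology: single-mesh involute geometry — m = 1.868, 25T/40T pair
base radii: r_b1 = 21.742383, r_b2 = 34.787813
tip radii: r_a1 = 25.218000, r_a2 = 39.228000
no profile shift: α' = α, a' = a
action lengths: √(r_a1²−r_b1²) = 12.775614, √(r_a2²−r_b2²) = 18.128543
base pitch p_b = π·m·cos α = 5.464457
CR = (12.775614 + 18.128543 − 60.710000·sin 21.38500°)/5.464457 = 1.604420
contact ratio ≈ 1.6044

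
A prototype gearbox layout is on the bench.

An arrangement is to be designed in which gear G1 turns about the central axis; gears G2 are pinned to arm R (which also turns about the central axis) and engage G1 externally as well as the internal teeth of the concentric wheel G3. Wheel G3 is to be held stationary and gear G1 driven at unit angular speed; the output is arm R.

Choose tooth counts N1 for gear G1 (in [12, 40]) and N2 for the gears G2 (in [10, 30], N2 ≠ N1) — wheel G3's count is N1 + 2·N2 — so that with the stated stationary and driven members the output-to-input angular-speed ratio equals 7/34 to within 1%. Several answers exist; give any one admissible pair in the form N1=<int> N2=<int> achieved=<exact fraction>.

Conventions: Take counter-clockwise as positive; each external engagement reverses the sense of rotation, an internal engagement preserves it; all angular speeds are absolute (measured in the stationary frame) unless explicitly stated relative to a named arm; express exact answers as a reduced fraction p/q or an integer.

topology: planetary set — design target 7/34, arm = carrier (Willis)
Willis with ω_ring = 0: ω_arm/ω_sun = N1/(N1+N3); set equal to 7/34  ⇒  N3/N1 = 1/(7/34) − 1 = 27/7
N3 = N1 + 2·N2  ⇒  N2/N1 = (N3/N1 − 1)/2 = (27/7 − 1)/2 = 10/7
smallest multiple with N1 ≥ 12 and N2 ≥ 10: k = 2  ⇒  N1 = 2·7 = 14, N2 = 2·10 = 20 (N1 ≤ 40, N2 ≤ 30, N2 ≠ N1 ✓), N3 = 14 + 2·20 = 54
check: N1/(N1+N3) with N1 = 14, N3 = 54 gives 7/34; |achieved − target| = 0 ≤ 7/3400 ✓

N1=14 N2=20 achieved=7/34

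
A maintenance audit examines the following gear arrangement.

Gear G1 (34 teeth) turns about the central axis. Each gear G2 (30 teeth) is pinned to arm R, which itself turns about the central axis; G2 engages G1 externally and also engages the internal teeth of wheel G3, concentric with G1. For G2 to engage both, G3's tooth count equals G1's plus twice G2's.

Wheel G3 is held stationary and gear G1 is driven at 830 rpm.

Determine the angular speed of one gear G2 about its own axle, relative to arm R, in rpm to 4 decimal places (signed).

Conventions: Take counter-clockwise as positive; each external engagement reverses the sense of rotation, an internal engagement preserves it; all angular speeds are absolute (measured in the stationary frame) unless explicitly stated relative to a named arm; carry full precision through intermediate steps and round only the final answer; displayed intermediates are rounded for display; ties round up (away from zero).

class = planetary set [G3 = 34+2·30 = 94; Willis about the carrier]
normalise by the input: solve with ω_sun = 1, then scale by 830 rpm
ring teeth: 34 + 2·30 = 94
34(ω_sun−ω_arm) = −94(ω_ring−ω_arm),  ω_ring = 0, ω_sun = 1
34(1−ω_arm) = −94(0−ω_arm)  ⇒  128·ω_arm = 34  ⇒  ω_arm = 17/64
sun–planet mesh: 34·(1−17/64) = −30·(ω_p−ω_arm)  ⇒  ω_p−ω_arm = -799/960
scale: ω_p−ω_arm = -799/960 × 830 rpm = -690.8021 rpm

-690.8021 rpm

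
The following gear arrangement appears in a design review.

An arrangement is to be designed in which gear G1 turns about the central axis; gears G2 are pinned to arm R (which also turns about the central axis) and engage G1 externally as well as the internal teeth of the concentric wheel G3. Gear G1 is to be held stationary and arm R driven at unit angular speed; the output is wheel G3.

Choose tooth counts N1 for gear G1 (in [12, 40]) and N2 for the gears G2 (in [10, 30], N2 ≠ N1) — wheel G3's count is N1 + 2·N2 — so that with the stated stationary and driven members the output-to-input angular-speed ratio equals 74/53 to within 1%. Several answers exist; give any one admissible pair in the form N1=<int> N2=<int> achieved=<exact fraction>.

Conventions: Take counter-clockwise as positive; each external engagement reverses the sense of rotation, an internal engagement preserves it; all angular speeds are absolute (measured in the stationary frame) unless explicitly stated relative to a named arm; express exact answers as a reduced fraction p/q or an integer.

design class (target 74/53): planetary set
Willis with ω_sun = 0: ω_ring/ω_arm = (N1+N3)/N3; set equal to 74/53  ⇒  N3/N1 = 1/(74/53 − 1) = 53/21
N3 = N1 + 2·N2  ⇒  N2/N1 = (N3/N1 − 1)/2 = (53/21 − 1)/2 = 16/21
smallest multiple with N1 ≥ 12 and N2 ≥ 10: k = 1  ⇒  N1 = 1·21 = 21, N2 = 1·16 = 16 (N1 ≤ 40, N2 ≤ 30, N2 ≠ N1 ✓), N3 = 21 + 2·16 = 53
check: (N1+N3)/N3 with N1 = 21, N3 = 53 gives 74/53; |achieved − target| = 0 ≤ 37/2650 ✓

N1=21 N2=16 achieved=74/53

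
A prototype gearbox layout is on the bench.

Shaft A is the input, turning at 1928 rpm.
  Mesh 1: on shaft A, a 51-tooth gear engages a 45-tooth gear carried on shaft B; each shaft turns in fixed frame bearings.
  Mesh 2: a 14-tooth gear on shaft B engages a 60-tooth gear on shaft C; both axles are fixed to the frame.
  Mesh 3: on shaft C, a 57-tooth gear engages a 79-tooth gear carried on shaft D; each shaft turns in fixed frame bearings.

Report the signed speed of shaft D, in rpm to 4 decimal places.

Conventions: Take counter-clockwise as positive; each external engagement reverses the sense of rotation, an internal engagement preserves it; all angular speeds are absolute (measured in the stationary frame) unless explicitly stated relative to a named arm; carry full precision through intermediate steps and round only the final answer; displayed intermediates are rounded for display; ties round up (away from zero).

topology: fixed-axis compound train — 3 meshes, A→D
mesh 1 [51T→45T]: ω = 1928.0000×51/45 = 2185.0667 rpm, sense flips to −
mesh 2 [14T→60T]: ω = 2185.0667×14/60 = 509.8489 rpm, sense flips to +
mesh 3 [57T→79T]: ω = 509.8489×57/79 = 367.8657 rpm, sense flips to −
signed output speed = -367.8657 rpm

-367.8657 rpm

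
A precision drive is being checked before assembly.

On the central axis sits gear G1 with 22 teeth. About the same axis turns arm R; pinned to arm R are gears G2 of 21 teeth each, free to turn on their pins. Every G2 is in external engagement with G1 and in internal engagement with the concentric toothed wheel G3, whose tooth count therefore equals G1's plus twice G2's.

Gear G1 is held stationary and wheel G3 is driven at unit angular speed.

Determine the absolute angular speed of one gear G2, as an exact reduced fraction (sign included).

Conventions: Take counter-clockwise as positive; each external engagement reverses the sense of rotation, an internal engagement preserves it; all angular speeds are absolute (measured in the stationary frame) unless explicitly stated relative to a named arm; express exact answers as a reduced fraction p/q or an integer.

32/21

topology: planetary set — G1 22T / G2 21T / G3 64T, arm = carrier (Willis)
ring teeth: 22 + 2·21 = 64
22(ω_sun−ω_arm) = −64(ω_ring−ω_arm),  ω_sun = 0, ω_ring = 1
22(0−ω_arm) = −64(1−ω_arm)  ⇒  86·ω_arm = 64  ⇒  ω_arm = 32/43
sun–planet mesh: 22·(0−32/43) = −21·(ω_p−ω_arm)  ⇒  ω_p−ω_arm = 704/903
ω_p = 32/43 + 704/903 = 32/21
exact speed ratio = 32/21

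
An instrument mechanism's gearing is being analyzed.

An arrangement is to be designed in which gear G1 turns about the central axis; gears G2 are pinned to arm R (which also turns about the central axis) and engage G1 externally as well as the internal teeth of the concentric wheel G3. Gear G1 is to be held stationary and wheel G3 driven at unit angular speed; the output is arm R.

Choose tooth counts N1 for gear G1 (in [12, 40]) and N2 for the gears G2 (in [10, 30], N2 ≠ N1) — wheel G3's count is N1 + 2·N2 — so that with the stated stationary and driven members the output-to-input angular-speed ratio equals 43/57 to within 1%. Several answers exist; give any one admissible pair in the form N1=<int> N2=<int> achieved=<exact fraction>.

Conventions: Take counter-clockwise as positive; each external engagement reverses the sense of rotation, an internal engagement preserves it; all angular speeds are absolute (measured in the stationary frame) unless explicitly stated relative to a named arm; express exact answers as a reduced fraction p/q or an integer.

N1=28 N2=29 achieved=43/57

class = planetary set [ratio 43/57 wanted; Willis about the carrier]
Willis with ω_sun = 0: ω_arm/ω_ring = N3/(N1+N3); set equal to 43/57  ⇒  N3/N1 = (43/57)/(1 − 43/57) = 43/14
N3 = N1 + 2·N2  ⇒  N2/N1 = (N3/N1 − 1)/2 = (43/14 − 1)/2 = 29/28
smallest multiple with N1 ≥ 12 and N2 ≥ 10: k = 1  ⇒  N1 = 1·28 = 28, N2 = 1·29 = 29 (N1 ≤ 40, N2 ≤ 30, N2 ≠ N1 ✓), N3 = 28 + 2·29 = 86
check: N3/(N1+N3) with N1 = 28, N3 = 86 gives 43/57; |achieved − target| = 0 ≤ 43/5700 ✓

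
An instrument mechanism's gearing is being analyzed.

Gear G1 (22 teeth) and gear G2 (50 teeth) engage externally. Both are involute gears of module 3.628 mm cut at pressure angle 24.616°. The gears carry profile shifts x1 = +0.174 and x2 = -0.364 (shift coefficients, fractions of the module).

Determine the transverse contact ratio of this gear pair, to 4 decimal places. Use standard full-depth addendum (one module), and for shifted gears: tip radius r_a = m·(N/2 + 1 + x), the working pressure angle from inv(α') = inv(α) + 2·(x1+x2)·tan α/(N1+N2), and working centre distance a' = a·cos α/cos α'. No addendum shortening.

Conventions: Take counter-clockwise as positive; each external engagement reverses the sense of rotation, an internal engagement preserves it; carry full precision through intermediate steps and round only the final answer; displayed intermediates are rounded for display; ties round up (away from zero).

1.4967

topology: single-mesh involute geometry — m = 3.628, 22T/50T pair
base radii: r_b1 = 36.281154, r_b2 = 82.457168
tip radii: r_a1 = 44.167272, r_a2 = 93.007408
inv(α') = inv(24.616°) + 2·(+0.174-0.364)·tan α/(22+50) = 0.02612519  ⇒  α' = 23.93492°
a' = a·cos α / cos α' = 130.6080·cos 24.616°/cos 23.93492° = 129.909661
action lengths: √(r_a1²−r_b1²) = 25.187810, √(r_a2²−r_b2²) = 43.025497
base pitch p_b = π·m·cos α = 10.361873
CR = (25.187810 + 43.025497 − 129.909661·sin 23.93492°)/10.361873 = 1.496749
contact ratio ≈ 1.4967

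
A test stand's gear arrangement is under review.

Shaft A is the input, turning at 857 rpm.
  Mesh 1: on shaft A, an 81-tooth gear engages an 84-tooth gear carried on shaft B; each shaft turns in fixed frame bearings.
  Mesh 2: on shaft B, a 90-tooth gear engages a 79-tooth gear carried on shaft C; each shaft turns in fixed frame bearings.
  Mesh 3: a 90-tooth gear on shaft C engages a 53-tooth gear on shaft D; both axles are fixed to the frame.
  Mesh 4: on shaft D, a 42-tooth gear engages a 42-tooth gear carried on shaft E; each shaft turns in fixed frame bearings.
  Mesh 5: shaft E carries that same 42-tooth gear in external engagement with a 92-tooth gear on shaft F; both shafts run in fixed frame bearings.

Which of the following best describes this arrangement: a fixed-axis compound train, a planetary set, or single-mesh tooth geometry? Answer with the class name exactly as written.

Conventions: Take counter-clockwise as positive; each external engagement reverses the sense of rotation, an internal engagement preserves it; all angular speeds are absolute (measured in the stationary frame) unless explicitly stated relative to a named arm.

recognized (6 fixed axles, 5 meshes): fixed-axis compound train
classification: fixed-axis compound train

fixed-axis compound train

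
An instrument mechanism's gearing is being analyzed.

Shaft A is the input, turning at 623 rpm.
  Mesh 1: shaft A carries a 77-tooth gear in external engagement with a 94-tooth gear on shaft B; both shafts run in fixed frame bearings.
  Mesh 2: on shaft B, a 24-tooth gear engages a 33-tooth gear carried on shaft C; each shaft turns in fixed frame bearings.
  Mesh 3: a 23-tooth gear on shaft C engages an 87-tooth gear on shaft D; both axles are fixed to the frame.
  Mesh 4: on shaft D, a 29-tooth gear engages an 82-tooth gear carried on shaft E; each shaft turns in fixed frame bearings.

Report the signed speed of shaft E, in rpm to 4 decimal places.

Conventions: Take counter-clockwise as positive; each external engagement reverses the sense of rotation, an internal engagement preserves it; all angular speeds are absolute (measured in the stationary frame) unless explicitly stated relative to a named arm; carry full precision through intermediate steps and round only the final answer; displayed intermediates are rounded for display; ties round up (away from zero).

+34.7009 rpm

4-mesh fixed-axis compound train (all bearings frame-fixed)
mesh 1 [77T→94T]: ω = 623.0000×77/94 = 510.3298 rpm, sense flips to −
mesh 2 [24T→33T]: ω = 510.3298×24/33 = 371.1489 rpm, sense flips to +
mesh 3 [23T→87T]: ω = 371.1489×23/87 = 98.1198 rpm, sense flips to −
mesh 4 [29T→82T]: ω = 98.1198×29/82 = 34.7009 rpm, sense flips to +
signed output speed = +34.7009 rpm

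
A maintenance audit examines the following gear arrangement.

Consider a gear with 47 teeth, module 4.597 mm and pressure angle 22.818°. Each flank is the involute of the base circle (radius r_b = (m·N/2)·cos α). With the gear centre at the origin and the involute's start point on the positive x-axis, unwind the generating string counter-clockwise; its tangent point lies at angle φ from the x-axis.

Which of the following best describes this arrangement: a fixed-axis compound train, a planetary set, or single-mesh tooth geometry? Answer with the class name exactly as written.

recognized (one wheel, involute flank): single-mesh tooth geometry, m = 4.597, N = 47
classification: single-mesh tooth geometry

single-mesh tooth geometry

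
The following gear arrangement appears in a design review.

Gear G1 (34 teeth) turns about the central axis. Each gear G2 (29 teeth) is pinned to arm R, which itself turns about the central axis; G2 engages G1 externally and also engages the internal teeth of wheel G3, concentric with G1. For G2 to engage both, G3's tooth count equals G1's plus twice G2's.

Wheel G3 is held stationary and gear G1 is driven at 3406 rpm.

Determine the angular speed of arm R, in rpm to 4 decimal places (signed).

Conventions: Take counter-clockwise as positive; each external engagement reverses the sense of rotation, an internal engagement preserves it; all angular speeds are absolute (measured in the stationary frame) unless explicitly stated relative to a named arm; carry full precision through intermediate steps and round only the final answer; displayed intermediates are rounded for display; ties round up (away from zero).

topology: planetary set — G1 34T / G2 29T / G3 92T, arm = carrier (Willis)
normalise by the input: solve with ω_sun = 1, then scale by 3406 rpm
ring teeth: 34 + 2·29 = 92
34(ω_sun−ω_arm) = −92(ω_ring−ω_arm),  ω_ring = 0, ω_sun = 1
34(1−ω_arm) = −92(0−ω_arm)  ⇒  126·ω_arm = 34  ⇒  ω_arm = 17/63
scale: ω_arm = 17/63 × 3406 rpm = +919.0794 rpm

+919.0794 rpm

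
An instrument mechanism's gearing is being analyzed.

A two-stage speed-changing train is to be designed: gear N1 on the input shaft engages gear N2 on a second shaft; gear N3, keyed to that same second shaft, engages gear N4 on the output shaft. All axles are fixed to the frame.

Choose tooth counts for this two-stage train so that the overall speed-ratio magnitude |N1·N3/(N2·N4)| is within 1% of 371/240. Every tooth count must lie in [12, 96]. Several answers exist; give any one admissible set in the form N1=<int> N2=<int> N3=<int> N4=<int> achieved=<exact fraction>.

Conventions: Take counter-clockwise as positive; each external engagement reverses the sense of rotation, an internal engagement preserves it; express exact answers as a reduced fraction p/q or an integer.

2-stage fixed-axis compound train for ratio 371/240
target = 371/240 in lowest terms: an exact hit needs N1·N3 = k·371 and N2·N4 = k·240 for one integer k, every count in [12, 96]; additionally prefer no 1:1 stage (N1 ≠ N2, N3 ≠ N4)
k = 1: no 1:1-free in-range split of k·371 and k·240 into factor pairs; take k = 2
k = 2: N1·N3 = 742 = 14·53, N2·N4 = 480 = 12·40
achieved = 14·53/(12·40) = 371/240; |achieved − target| = 0 ≤ 371/24000 ✓

N1=14 N2=12 N3=53 N4=40 achieved=371/240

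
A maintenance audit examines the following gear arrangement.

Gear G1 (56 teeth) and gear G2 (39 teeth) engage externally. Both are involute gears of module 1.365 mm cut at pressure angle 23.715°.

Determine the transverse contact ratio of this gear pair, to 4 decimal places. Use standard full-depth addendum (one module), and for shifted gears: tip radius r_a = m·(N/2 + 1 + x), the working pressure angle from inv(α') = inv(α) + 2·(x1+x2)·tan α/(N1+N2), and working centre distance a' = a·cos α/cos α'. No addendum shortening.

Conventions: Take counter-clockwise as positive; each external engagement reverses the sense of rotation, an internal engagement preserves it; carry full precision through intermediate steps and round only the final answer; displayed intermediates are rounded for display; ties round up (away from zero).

class = single-mesh tooth geometry [involute pair 56T × 39T, m = 1.365]
base radii: r_b1 = 34.992601, r_b2 = 24.369847
tip radii: r_a1 = 39.585000, r_a2 = 27.982500
no profile shift: α' = α, a' = a
action lengths: √(r_a1²−r_b1²) = 18.506488, √(r_a2²−r_b2²) = 13.752485
base pitch p_b = π·m·cos α = 3.926161
CR = (18.506488 + 13.752485 − 64.837500·sin 23.71500°)/3.926161 = 1.574602
contact ratio ≈ 1.5746

1.5746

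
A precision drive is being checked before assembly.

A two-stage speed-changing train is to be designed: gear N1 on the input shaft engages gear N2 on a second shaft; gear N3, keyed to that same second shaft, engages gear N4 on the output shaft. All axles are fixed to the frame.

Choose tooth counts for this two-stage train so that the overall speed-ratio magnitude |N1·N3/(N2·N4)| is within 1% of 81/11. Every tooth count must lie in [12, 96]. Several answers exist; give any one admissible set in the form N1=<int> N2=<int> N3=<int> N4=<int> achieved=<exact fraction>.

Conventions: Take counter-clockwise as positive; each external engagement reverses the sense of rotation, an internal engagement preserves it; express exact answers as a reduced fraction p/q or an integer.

N1=24 N2=12 N3=81 N4=22 achieved=81/11

design class (target 81/11): fixed-axis compound train
target = 81/11 in lowest terms: an exact hit needs N1·N3 = k·81 and N2·N4 = k·11 for one integer k, every count in [12, 96]; additionally prefer no 1:1 stage (N1 ≠ N2, N3 ≠ N4)
k = 1…23: no 1:1-free in-range split of k·81 and k·11 into factor pairs; take k = 24
k = 24: N1·N3 = 1944 = 24·81, N2·N4 = 264 = 12·22
achieved = 24·81/(12·22) = 81/11; |achieved − target| = 0 ≤ 81/1100 ✓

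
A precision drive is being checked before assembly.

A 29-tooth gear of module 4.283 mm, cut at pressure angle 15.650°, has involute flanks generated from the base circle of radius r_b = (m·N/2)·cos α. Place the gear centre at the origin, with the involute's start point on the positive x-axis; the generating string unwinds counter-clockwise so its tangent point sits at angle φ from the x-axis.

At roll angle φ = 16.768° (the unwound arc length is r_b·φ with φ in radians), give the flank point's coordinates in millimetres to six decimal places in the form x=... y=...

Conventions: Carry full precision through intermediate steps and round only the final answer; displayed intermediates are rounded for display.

x=62.307521 y=0.495382

topology: single-mesh involute geometry — m = 4.283, N = 29
pitch radius r_p = m·N/2 = 4.283·29/2 = 62.103500
base radius r_b = r_p·cos α = 62.103500·cos 15.650° = 59.801169
roll angle φ = 16.768° = 0.29265681 rad
x = r_b·(cos φ + φ·sin φ) = 62.307521
y = r_b·(sin φ − φ·cos φ) = 0.495382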